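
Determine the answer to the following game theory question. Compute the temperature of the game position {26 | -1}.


The game is {26 | -1}, a switch {a | b} with numbers a > b.
Cooling {a | b} by t gives {a - t | b + t}, which stops being hot when a - t = b + t, i.e. at t = (a - b)/2. So the temperature of a switch is (a - b)/2.
Temperature = (Left option - Right option) / 2
= (26 - (-1)) / 2
= 27 / 2
= 27/2

27/2


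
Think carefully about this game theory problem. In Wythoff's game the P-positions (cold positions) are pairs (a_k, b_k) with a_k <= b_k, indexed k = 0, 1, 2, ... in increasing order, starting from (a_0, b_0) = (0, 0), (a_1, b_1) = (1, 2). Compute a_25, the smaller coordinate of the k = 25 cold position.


By Wythoff's theorem, a_k = floor(k * phi) and b_k = floor(k * phi^2) = a_k + k, where phi = (1 + sqrt(5))/2 is the golden ratio.
phi = (1 + sqrt(5))/2 = 1.618034
k = 25
k * phi = 25 * 1.618034 = 40.450850
a_25 = floor(k * phi) = 40

40


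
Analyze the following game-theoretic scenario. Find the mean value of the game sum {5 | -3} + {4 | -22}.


G1 = {5 | -3}, G2 = {4 | -22}
Each is a switch {a | b} with numbers a > b; its mean value is (a + b)/2, and mean value is additive over game sums: m(G1 + G2) = m(G1) + m(G2).
Mean of G1 = (5 + (-3))/2 = 2/2 = 1
Mean of G2 = (4 + (-22))/2 = -18/2 = -9
Mean of G1 + G2 = 1 + -9 = -8

-8


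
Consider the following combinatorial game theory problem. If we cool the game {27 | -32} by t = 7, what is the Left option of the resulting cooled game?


Original game: {27 | -32} (a switch {a | b} with a > b).
Cooling by t (for t below the temperature (a - b)/2 = 59/2) taxes each move by t: {a | b} cooled by t is {a - t | b + t}.
Cooling amount: t = 7
Cooled Left option: 27 - 7 = 20
Cooled Right option: -32 + 7 = -25
Cooled game: {20 | -25}
Left option = 20

20


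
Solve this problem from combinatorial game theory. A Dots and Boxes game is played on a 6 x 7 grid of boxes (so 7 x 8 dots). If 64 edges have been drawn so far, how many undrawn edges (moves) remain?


Grid: 6 x 7 boxes, i.e. 7 rows and 8 columns of dots.
Horizontal edges: (rows + 1) * cols = 7 * 7 = 49
Vertical edges: rows * (cols + 1) = 6 * 8 = 48
Total edges: 49 + 48 = 97
Edges drawn: 64
Remaining: 97 - 64 = 33

33


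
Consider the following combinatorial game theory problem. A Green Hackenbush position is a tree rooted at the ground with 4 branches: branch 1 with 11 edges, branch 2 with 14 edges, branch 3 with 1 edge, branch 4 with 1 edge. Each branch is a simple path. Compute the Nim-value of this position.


The tree has 4 branches from the ground vertex.
In Green Hackenbush, the Nim-value of a simple path of length k is k.
Branch 1: length 11, Nim-value = 11
Branch 2: length 14, Nim-value = 14
Branch 3: length 1, Nim-value = 1
Branch 4: length 1, Nim-value = 1
Total Nim-value = XOR of all branch values:
0 XOR 11 = 11
11 XOR 14 = 5
5 XOR 1 = 4
4 XOR 1 = 5
Nim-value of the tree = 5

5


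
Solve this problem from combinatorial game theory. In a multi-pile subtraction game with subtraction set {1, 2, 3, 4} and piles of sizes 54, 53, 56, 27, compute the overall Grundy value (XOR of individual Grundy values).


Subtraction set: {1, 2, 3, 4}
For this subtraction set, G(n) = n mod 5 (period = max + 1 = 5).
Pile 1 (size 54): G(54) = 54 mod 5 = 4
Pile 2 (size 53): G(53) = 53 mod 5 = 3
Pile 3 (size 56): G(56) = 56 mod 5 = 1
Pile 4 (size 27): G(27) = 27 mod 5 = 2
Total Grundy value = XOR of all: 4 XOR 3 XOR 1 XOR 2 = 4

4


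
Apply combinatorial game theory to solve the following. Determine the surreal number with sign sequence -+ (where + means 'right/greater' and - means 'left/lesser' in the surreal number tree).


Sign expansion: -+
Rule: track bounds (lo, hi), initially (-inf, +inf). On '+', the current value becomes lo and we move to the simplest number in (value, hi): value + 1 if hi = +inf, otherwise the midpoint (value + hi)/2. On '-', the current value becomes hi and we move to value - 1 if lo = -inf, otherwise the midpoint (lo + value)/2.
Start at 0.
Step 1: sign = -, move left. Bounds: (-inf, 0). Value = -1
Step 2: sign = +, move right. Bounds: (-1, 0). Value = -1/2
The surreal number with sign expansion -+ is -1/2.

-1/2


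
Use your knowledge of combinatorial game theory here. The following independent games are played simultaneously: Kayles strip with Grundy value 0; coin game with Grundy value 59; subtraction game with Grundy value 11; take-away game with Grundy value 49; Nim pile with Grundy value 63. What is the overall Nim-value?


By the Sprague-Grundy theorem, the Grundy value of a sum of games is the XOR of individual Grundy values.
Kayles strip: Grundy value = 0. Running XOR: 0 XOR 0 = 0
coin game: Grundy value = 59. Running XOR: 0 XOR 59 = 59
subtraction game: Grundy value = 11. Running XOR: 59 XOR 11 = 48
take-away game: Grundy value = 49. Running XOR: 48 XOR 49 = 1
Nim pile: Grundy value = 63. Running XOR: 1 XOR 63 = 62
The combined Grundy value is 62.

62


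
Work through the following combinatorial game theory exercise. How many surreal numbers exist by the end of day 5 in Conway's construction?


Day 0: {|} = 0 is born. Count = 1.
Day n: the number of surreal numbers born by day n is 2^(n+1) - 1.
By day 0: 2^1 - 1 = 1
By day 1: 2^2 - 1 = 3
By day 2: 2^3 - 1 = 7
By day 3: 2^4 - 1 = 15
By day 4: 2^5 - 1 = 31
By day 5: 2^6 - 1 = 63
By day 5: 63 surreal numbers.

63


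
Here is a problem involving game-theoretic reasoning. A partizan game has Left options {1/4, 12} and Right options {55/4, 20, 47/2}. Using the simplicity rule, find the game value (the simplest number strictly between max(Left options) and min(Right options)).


Left options: {1/4, 12}, max = 12
Right options: {55/4, 20, 47/2}, min = 55/4
All options are numbers and max(Left) < min(Right), so by the simplicity theorem the value is the simplest (earliest-born) number strictly between 12 and 55/4.
The only integer strictly between 12 and 55/4 is 13.
No non-integer in the interval can be simpler: if x is a non-integer in the interval, then floor(x) or ceil(x) also lies in the interval (the interval contains an integer), and both are proper prefixes of x's sign expansion, i.e. born earlier. So the game value is 13.
Game value = 13

13


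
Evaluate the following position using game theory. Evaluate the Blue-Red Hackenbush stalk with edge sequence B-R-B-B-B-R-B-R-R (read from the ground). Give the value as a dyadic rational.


Edges (from ground): B-R-B-B-B-R-B-R-R
By Berlekamp's sign-expansion rule, a Blue-Red Hackenbush stalk has the value of the surreal number whose sign sequence is the edge sequence with B -> + and R -> -.
Sign sequence: +-+++-+--
Trace the sign expansion in the surreal number tree, starting from 0:
Edge 1: B (sign +) -> bounds (0, +inf), value = 1
Edge 2: R (sign -) -> bounds (0, 1), value = 1/2
Edge 3: B (sign +) -> bounds (1/2, 1), value = 3/4
Edge 4: B (sign +) -> bounds (3/4, 1), value = 7/8
Edge 5: B (sign +) -> bounds (7/8, 1), value = 15/16
Edge 6: R (sign -) -> bounds (7/8, 15/16), value = 29/32
Edge 7: B (sign +) -> bounds (29/32, 15/16), value = 59/64
Edge 8: R (sign -) -> bounds (29/32, 59/64), value = 117/128
Edge 9: R (sign -) -> bounds (29/32, 117/128), value = 233/256
Game value = 233/256

233/256


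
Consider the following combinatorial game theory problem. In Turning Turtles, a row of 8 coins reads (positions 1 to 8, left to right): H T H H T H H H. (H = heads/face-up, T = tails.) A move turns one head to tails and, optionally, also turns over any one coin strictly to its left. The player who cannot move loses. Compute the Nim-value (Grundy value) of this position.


Coins: H T H H T H H H
Key fact: a single head at position k behaves exactly like a Nim heap of size k (turning it to T and optionally flipping a coin at j < k corresponds to moving the heap from k to j, or to 0), and heads combine as a disjunctive sum (two heads at the same place would cancel, matching j XOR j = 0). So the Nim-value is the XOR of the 1-indexed positions of the heads.
Face-up positions (1-indexed): [1, 3, 4, 6, 7, 8]
XOR 0 with 1: 0 XOR 1 = 1
XOR 1 with 3: 1 XOR 3 = 2
XOR 2 with 4: 2 XOR 4 = 6
XOR 6 with 6: 6 XOR 6 = 0
XOR 0 with 7: 0 XOR 7 = 7
XOR 7 with 8: 7 XOR 8 = 15
Nim-value = 15

15


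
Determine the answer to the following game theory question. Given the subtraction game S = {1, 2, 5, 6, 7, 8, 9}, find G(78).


The subtraction set is S = {1, 2, 5, 6, 7, 8, 9}.
G(k) = mex{ G(k - s) : s in S, s <= k }. We compute iteratively: G(0) = 0.
G(1) = mex({0}) = 1
G(2) = mex({0, 1}) = 2
G(3) = mex({1, 2}) = 0
G(4) = mex({0, 2}) = 1
G(5) = mex({0, 1}) = 2
G(6) = mex({0, 1, 2}) = 3
G(7) = mex({0, 1, 2, 3}) = 4
G(8) = mex({0, 1, 2, 3, 4}) = 5
G(9) = mex({0, 1, 2, 4, 5}) = 3
G(10) = mex({0, 1, 2, 3, 5}) = 4
G(11) = mex({0, 1, 2, 3, 4}) = 5
G(12) = mex({0, 1, 2, 3, 4, 5}) = 6
G(13) = mex({1, 2, 3, 4, 5, 6}) = 0
G(14) = mex({0, 2, 3, 4, 5, 6}) = 1
G(15) = mex({0, 1, 3, 4, 5}) = 2
G(16) = mex({1, 2, 3, 4, 5}) = 0
G(17) = mex({0, 2, 3, 4, 5, 6}) = 1
G(18) = mex({0, 1, 3, 4, 5, 6}) = 2
G(19) = mex({0, 1, 2, 4, 5, 6}) = 3
G(20) = mex({0, 1, 2, 3, 5, 6}) = 4
G(21) = mex({0, 1, 2, 3, 4, 6}) = 5
Observe that G(13)..G(21) = 0, 1, 2, 0, 1, 2, 3, 4, 5 repeats G(0)..G(8) = 0, 1, 2, 0, 1, 2, 3, 4, 5.
For k >= max(S) = 9, G(k) is determined by the previous 9 values G(k-9)..G(k-1); a window of 9 consecutive values has recurred shifted by 13, so by induction G(k + 13) = G(k) for all k >= 0: the sequence is periodic from the start with period 13.
One period: G(0..12) = 0, 1, 2, 0, 1, 2, 3, 4, 5, 3, 4, 5, 6.
78 mod 13 = 0, so G(78) = G(0) = 0.

0


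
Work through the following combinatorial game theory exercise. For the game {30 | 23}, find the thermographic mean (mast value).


Game = {30 | 23}, a switch {a | b} with numbers a > b.
Its thermograph has left wall a - t and right wall b + t, which meet at t = (a - b)/2, where both equal (a + b)/2. So the mast (mean value) is at (a + b)/2.
Mean = (30 + (23))/2 = 53/2 = 53/2

53/2


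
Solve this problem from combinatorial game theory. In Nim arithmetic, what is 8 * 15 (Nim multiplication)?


Nim multiplication is bilinear over XOR: (u XOR v) * w = (u*w) XOR (v*w).
So we split each operand into its bit components and XOR the pairwise Nim products.
8 = 8 (as XOR of powers of 2).
15 = 1 + 2 + 4 + 8 (as XOR of powers of 2).
Using the standard Nim-product table on single bits:
  2*2 = 3,   2*4 = 8,   2*8 = 12,
  4*4 = 6,   4*8 = 11,  8*8 = 13,
and  1*x = x (identity), k*l = l*k (commutative).
Pairwise Nim products:
  8 * 1 = 8
  8 * 2 = 12
  8 * 4 = 11
  8 * 8 = 13
XOR them: 8 XOR 12 XOR 11 XOR 13 = 2.
Result: 8 * 15 = 2 (in Nim).

2


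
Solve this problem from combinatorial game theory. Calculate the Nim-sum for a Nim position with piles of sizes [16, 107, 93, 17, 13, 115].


We need the XOR (exclusive or) of all pile sizes.
After XOR-ing pile 1 (size 16): 0 XOR 16 = 16
After XOR-ing pile 2 (size 107): 16 XOR 107 = 123
After XOR-ing pile 3 (size 93): 123 XOR 93 = 38
After XOR-ing pile 4 (size 17): 38 XOR 17 = 55
After XOR-ing pile 5 (size 13): 55 XOR 13 = 58
After XOR-ing pile 6 (size 115): 58 XOR 115 = 73
The Nim-value of this position is 73.

73


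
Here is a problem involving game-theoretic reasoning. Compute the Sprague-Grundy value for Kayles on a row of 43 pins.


Kayles: a move removes 1 or 2 adjacent pins from a contiguous row.
Removing pins from a row of k leaves two independent rows (a, b) with a + b = k - 1 (one pin) or a + b = k - 2 (two pins); an end removal gives a = 0.
By Sprague-Grundy, G(k) = mex{ G(a) XOR G(b) } over all these splits. G(0) = 0.
G(1): splits (0,0):0^0=0 -> mex({0}) = 1
G(2): splits (0,1):0^1=1 (0,0):0^0=0 -> mex({0, 1}) = 2
G(3): splits (0,2):0^2=2 (1,1):1^1=0 (0,1):0^1=1 -> mex({0, 1, 2}) = 3
G(4): splits (0,3):0^3=3 (1,2):1^2=3 (0,2):0^2=2 (1,1):1^1=0 -> mex({0, 2, 3}) = 1
G(5): splits (0,4):0^1=1 (1,3):1^3=2 (2,2):2^2=0 (0,3):0^3=3 (1,2):1^2=3 -> mex({0, 1, 2, 3}) = 4
G(6) = mex({0, 1, 2, 4}) = 3
G(7) = mex({0, 1, 3, 4, 5}) = 2
G(8) = mex({0, 2, 3, 5, 6}) = 1
G(9) = mex({0, 1, 2, 3, 6, 7}) = 4
G(10) = mex({0, 1, 3, 4, 5, 7}) = 2
G(11) = mex({0, 1, 2, 3, 4, 5}) = 6
G(12) = mex({0, 1, 2, 3, 5, 6, 7}) = 4
G(13) = mex({0, 2, 3, 4, 6, 7}) = 1
G(14) = mex({0, 1, 4, 5, 6, 7}) = 2
G(15) = mex({0, 1, 2, 3, 4, 5, 6}) = 7
G(16) = mex({0, 2, 3, 5, 6, 7}) = 1
G(17) = mex({0, 1, 2, 3, 5, 6, 7}) = 4
G(18) = mex({0, 1, 2, 4, 5, 6}) = 3
G(19) = mex({0, 1, 3, 4, 5, 7}) = 2
G(20) = mex({0, 2, 3, 4, 5, 6, 7}) = 1
G(21) = mex({0, 1, 2, 3, 5, 6, 7}) = 4
G(22) = mex({0, 1, 2, 3, 4, 5, 7}) = 6
G(23) = mex({0, 1, 2, 3, 4, 5, 6}) = 7
G(24) = mex({0, 1, 2, 3, 5, 6, 7}) = 4
G(25) = mex({0, 2, 3, 4, 6, 7}) = 1
G(26) = mex({0, 1, 3, 4, 5, 6, 7}) = 2
G(27) = mex({0, 1, 2, 3, 4, 5, 6, 7}) = 8
G(28) = mex({0, 1, 2, 3, 4, 6, 7, 8}) = 5
G(29) = mex({0, 1, 2, 3, 5, 6, 7, 8, 9}) = 4
G(30) = mex({0, 1, 2, 3, 4, 5, 6, 9, 10}) = 7
G(31) = mex({0, 1, 3, 4, 5, 7, 10, 11}) = 2
G(32) = mex({0, 2, 3, 4, 5, 6, 7, 9, 11}) = 1
G(33) = mex({0, 1, 2, 3, 4, 5, 6, 7, 9, 12}) = 8
G(34) = mex({0, 1, 2, 3, 4, 5, 7, 8, 11, 12}) = 6
G(35) = mex({0, 1, 2, 3, 4, 5, 6, 8, 9, 10, 11}) = 7
G(36) = mex({0, 1, 2, 3, 5, 6, 7, 9, 10}) = 4
G(37) = mex({0, 2, 3, 4, 6, 7, 9, 10, 11, 12}) = 1
G(38) = mex({0, 1, 3, 4, 5, 6, 7, 9, 10, 11, 12}) = 2
G(39) = mex({0, 1, 2, 4, 5, 6, 7, 9, 10, 12, 14}) = 3
G(40) = mex({0, 2, 3, 4, 6, 7, 11, 12, 14}) = 1
G(41) = mex({0, 1, 2, 3, 5, 6, 7, 9, 10, 11, 12}) = 4
G(42) = mex({0, 1, 2, 3, 4, 5, 6, 9, 10}) = 7
G(43) = mex({0, 1, 3, 4, 5, 7, 9, 10, 12, 15}) = 2
Therefore G(43) = 2.

2


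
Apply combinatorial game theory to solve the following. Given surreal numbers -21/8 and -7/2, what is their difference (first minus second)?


x = -21/8, y = -7/2
Converting to common denominator: 8
x = -21/8, y = -28/8
x - y = -21/8 - -7/2 = 7/8

7/8


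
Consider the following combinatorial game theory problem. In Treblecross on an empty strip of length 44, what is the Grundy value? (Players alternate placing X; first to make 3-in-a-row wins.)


Treblecross: place X on empty cells; 3-in-a-row wins.
Playing within two cells of an existing X lets the opponent win at once, so sensible play treats the cells i-2..i+2 around each X as dead. The player left with no safe cell loses, so this is a normal-play take-away game on strips of safe cells.
Placing X at cell i (0-indexed) of a strip of k safe cells leaves independent strips of sizes max(0, i-2) and max(0, k-i-3). Hence G(k) = mex{ G(max(0,i-2)) XOR G(max(0,k-i-3)) : 0 <= i < k }, with G(0) = 0.
G(1): splits (0,0):0^0=0 -> mex({0}) = 1
G(2): splits (0,0):0^0=0 -> mex({0}) = 1
G(3): splits (0,0):0^0=0 -> mex({0}) = 1
G(4): splits (0,1):0^1=1 (0,0):0^0=0 -> mex({0, 1}) = 2
G(5): splits (0,2):0^1=1 (0,1):0^1=1 (0,0):0^0=0 -> mex({0, 1}) = 2
G(6) = mex({1}) = 0
G(7) = mex({0, 1, 2}) = 3
G(8) = mex({0, 1, 2}) = 3
G(9) = mex({0, 2}) = 1
G(10) = mex({0, 2, 3}) = 1
G(11) = mex({0, 3}) = 1
G(12) = mex({1, 3}) = 0
G(13) = mex({0, 1, 2, 3}) = 4
G(14) = mex({0, 1, 2}) = 3
G(15) = mex({0, 1, 2}) = 3
G(16) = mex({0, 1, 2, 4}) = 3
G(17) = mex({0, 1, 3, 4}) = 2
G(18) = mex({0, 1, 3, 4}) = 2
G(19) = mex({0, 1, 3, 5}) = 2
G(20) = mex({0, 1, 2, 3, 5}) = 4
G(21) = mex({0, 1, 2, 3, 5}) = 4
G(22) = mex({1, 2, 6}) = 0
G(23) = mex({0, 1, 2, 3, 4, 6}) = 5
G(24) = mex({0, 1, 2, 3, 4}) = 5
G(25) = mex({0, 1, 3, 4, 7}) = 2
G(26) = mex({0, 1, 3, 4, 5, 7}) = 2
G(27) = mex({0, 1, 3, 5}) = 2
G(28) = mex({0, 1, 2, 5}) = 3
G(29) = mex({0, 1, 2, 4, 5, 6}) = 3
G(30) = mex({1, 2, 4, 6}) = 0
G(31) = mex({0, 1, 2, 3, 4, 6}) = 5
G(32) = mex({1, 2, 3, 4, 7}) = 0
G(33) = mex({0, 3, 7}) = 1
G(34) = mex({0, 2, 3, 5, 7}) = 1
G(35) = mex({0, 2, 3, 5, 6}) = 1
G(36) = mex({0, 1, 2, 5, 6}) = 3
G(37) = mex({0, 1, 2, 4, 5, 6}) = 3
G(38) = mex({0, 1, 2, 4}) = 3
G(39) = mex({0, 1, 2, 3, 4, 7}) = 5
G(40) = mex({0, 1, 2, 3, 4, 5, 7}) = 6
G(41) = mex({0, 1, 2, 3, 5, 7}) = 4
G(42) = mex({0, 1, 2, 3, 5, 6, 7}) = 4
G(43) = mex({0, 2, 3, 5, 6}) = 1
G(44) = mex({1, 2, 3, 4, 5, 6}) = 0
Therefore G(44) = 0.

0


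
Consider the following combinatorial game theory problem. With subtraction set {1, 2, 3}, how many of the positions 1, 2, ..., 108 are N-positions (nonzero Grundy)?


Subtraction set S = {1, 2, 3}, so G(n) = n mod 4.
G(n) = 0 when n is a multiple of 4.
Multiples of 4 in [1, 108]: 27
N-positions (nonzero Grundy) = 108 - 27 = 81

81


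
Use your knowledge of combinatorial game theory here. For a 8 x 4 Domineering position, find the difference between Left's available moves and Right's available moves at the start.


Board is 8 x 4 (rows x cols).
Left (vertical) placements: (rows-1) * cols = 7 * 4 = 28
Right (horizontal) placements: rows * (cols-1) = 8 * 3 = 24
Advantage = Left - Right = 28 - 24 = 4

4


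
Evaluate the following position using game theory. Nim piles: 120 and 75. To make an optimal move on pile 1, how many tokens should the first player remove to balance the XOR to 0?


Piles: 120 and 75
Current XOR: 120 XOR 75 = 51 (non-zero, so this is an N-position).
To make the XOR zero, we need to find a move that balances the piles.
For pile 1 (size 120): target = 120 XOR 51 = 75
We reduce pile 1 from 120 to 75.
Tokens removed: 120 - 75 = 45
Verification: 75 XOR 75 = 0

45


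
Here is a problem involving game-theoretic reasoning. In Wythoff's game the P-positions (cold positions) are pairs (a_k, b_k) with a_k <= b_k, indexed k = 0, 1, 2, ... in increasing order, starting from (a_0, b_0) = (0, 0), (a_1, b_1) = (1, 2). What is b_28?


By Wythoff's theorem, a_k = floor(k * phi) and b_k = floor(k * phi^2) = a_k + k, where phi = (1 + sqrt(5))/2 is the golden ratio.
phi = (1 + sqrt(5))/2 = 1.618034
phi^2 = phi + 1 = 2.618034
k = 28
k * phi^2 = 28 * 2.618034 = 73.304952
b_28 = floor(k * phi^2) = 73 (check: a_28 + k = 45 + 28 = 73)

73


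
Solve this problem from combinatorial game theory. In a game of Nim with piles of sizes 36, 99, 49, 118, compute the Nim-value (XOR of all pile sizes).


We need the XOR (exclusive or) of all pile sizes.
After XOR-ing pile 1 (size 36): 0 XOR 36 = 36
After XOR-ing pile 2 (size 99): 36 XOR 99 = 71
After XOR-ing pile 3 (size 49): 71 XOR 49 = 118
After XOR-ing pile 4 (size 118): 118 XOR 118 = 0
The Nim-value of this position is 0.

0


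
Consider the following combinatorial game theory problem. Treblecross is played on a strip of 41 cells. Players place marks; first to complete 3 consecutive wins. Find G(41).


Treblecross: place X on empty cells; 3-in-a-row wins.
Playing within two cells of an existing X lets the opponent win at once, so sensible play treats the cells i-2..i+2 around each X as dead. The player left with no safe cell loses, so this is a normal-play take-away game on strips of safe cells.
Placing X at cell i (0-indexed) of a strip of k safe cells leaves independent strips of sizes max(0, i-2) and max(0, k-i-3). Hence G(k) = mex{ G(max(0,i-2)) XOR G(max(0,k-i-3)) : 0 <= i < k }, with G(0) = 0.
G(1): splits (0,0):0^0=0 -> mex({0}) = 1
G(2): splits (0,0):0^0=0 -> mex({0}) = 1
G(3): splits (0,0):0^0=0 -> mex({0}) = 1
G(4): splits (0,1):0^1=1 (0,0):0^0=0 -> mex({0, 1}) = 2
G(5): splits (0,2):0^1=1 (0,1):0^1=1 (0,0):0^0=0 -> mex({0, 1}) = 2
G(6) = mex({1}) = 0
G(7) = mex({0, 1, 2}) = 3
G(8) = mex({0, 1, 2}) = 3
G(9) = mex({0, 2}) = 1
G(10) = mex({0, 2, 3}) = 1
G(11) = mex({0, 3}) = 1
G(12) = mex({1, 3}) = 0
G(13) = mex({0, 1, 2, 3}) = 4
G(14) = mex({0, 1, 2}) = 3
G(15) = mex({0, 1, 2}) = 3
G(16) = mex({0, 1, 2, 4}) = 3
G(17) = mex({0, 1, 3, 4}) = 2
G(18) = mex({0, 1, 3, 4}) = 2
G(19) = mex({0, 1, 3, 5}) = 2
G(20) = mex({0, 1, 2, 3, 5}) = 4
G(21) = mex({0, 1, 2, 3, 5}) = 4
G(22) = mex({1, 2, 6}) = 0
G(23) = mex({0, 1, 2, 3, 4, 6}) = 5
G(24) = mex({0, 1, 2, 3, 4}) = 5
G(25) = mex({0, 1, 3, 4, 7}) = 2
G(26) = mex({0, 1, 3, 4, 5, 7}) = 2
G(27) = mex({0, 1, 3, 5}) = 2
G(28) = mex({0, 1, 2, 5}) = 3
G(29) = mex({0, 1, 2, 4, 5, 6}) = 3
G(30) = mex({1, 2, 4, 6}) = 0
G(31) = mex({0, 1, 2, 3, 4, 6}) = 5
G(32) = mex({1, 2, 3, 4, 7}) = 0
G(33) = mex({0, 3, 7}) = 1
G(34) = mex({0, 2, 3, 5, 7}) = 1
G(35) = mex({0, 2, 3, 5, 6}) = 1
G(36) = mex({0, 1, 2, 5, 6}) = 3
G(37) = mex({0, 1, 2, 4, 5, 6}) = 3
G(38) = mex({0, 1, 2, 4}) = 3
G(39) = mex({0, 1, 2, 3, 4, 7}) = 5
G(40) = mex({0, 1, 2, 3, 4, 5, 7}) = 6
G(41) = mex({0, 1, 2, 3, 5, 7}) = 4
Therefore G(41) = 4.

4


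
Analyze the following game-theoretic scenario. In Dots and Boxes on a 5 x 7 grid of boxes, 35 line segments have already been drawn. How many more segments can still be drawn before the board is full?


Grid: 5 x 7 boxes, i.e. 6 rows and 8 columns of dots.
Horizontal edges: (rows + 1) * cols = 6 * 7 = 42
Vertical edges: rows * (cols + 1) = 5 * 8 = 40
Total edges: 42 + 40 = 82
Edges drawn: 35
Remaining: 82 - 35 = 47

47


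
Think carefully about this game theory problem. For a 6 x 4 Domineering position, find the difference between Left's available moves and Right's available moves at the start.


Board is 6 x 4 (rows x cols).
Left (vertical) placements: (rows-1) * cols = 5 * 4 = 20
Right (horizontal) placements: rows * (cols-1) = 6 * 3 = 18
Advantage = Left - Right = 20 - 18 = 2

2


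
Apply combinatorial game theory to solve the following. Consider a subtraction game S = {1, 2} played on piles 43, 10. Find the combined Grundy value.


Subtraction set: {1, 2}
For this subtraction set, G(n) = n mod 3 (period = max + 1 = 3).
Pile 1 (size 43): G(43) = 43 mod 3 = 1
Pile 2 (size 10): G(10) = 10 mod 3 = 1
Total Grundy value = XOR of all: 1 XOR 1 = 0

0


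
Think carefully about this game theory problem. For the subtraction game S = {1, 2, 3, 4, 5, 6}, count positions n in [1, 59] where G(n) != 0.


Subtraction set S = {1, 2, 3, 4, 5, 6}, so G(n) = n mod 7.
G(n) = 0 when n is a multiple of 7.
Multiples of 7 in [1, 59]: 8
N-positions (nonzero Grundy) = 59 - 8 = 51

51


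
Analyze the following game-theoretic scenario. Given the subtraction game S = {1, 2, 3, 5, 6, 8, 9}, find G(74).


The subtraction set is S = {1, 2, 3, 5, 6, 8, 9}.
G(k) = mex{ G(k - s) : s in S, s <= k }. We compute iteratively: G(0) = 0.
G(1) = mex({0}) = 1
G(2) = mex({0, 1}) = 2
G(3) = mex({0, 1, 2}) = 3
G(4) = mex({1, 2, 3}) = 0
G(5) = mex({0, 2, 3}) = 1
G(6) = mex({0, 1, 3}) = 2
G(7) = mex({0, 1, 2}) = 3
G(8) = mex({0, 1, 2, 3}) = 4
G(9) = mex({0, 1, 2, 3, 4}) = 5
G(10) = mex({0, 1, 2, 3, 4, 5}) = 6
G(11) = mex({1, 2, 3, 4, 5, 6}) = 0
G(12) = mex({0, 2, 3, 5, 6}) = 1
G(13) = mex({0, 1, 3, 4, 6}) = 2
G(14) = mex({0, 1, 2, 4, 5}) = 3
G(15) = mex({1, 2, 3, 5, 6}) = 0
G(16) = mex({0, 2, 3, 4, 6}) = 1
G(17) = mex({0, 1, 3, 4, 5}) = 2
G(18) = mex({0, 1, 2, 5, 6}) = 3
G(19) = mex({0, 1, 2, 3, 6}) = 4
Observe that G(11)..G(19) = 0, 1, 2, 3, 0, 1, 2, 3, 4 repeats G(0)..G(8) = 0, 1, 2, 3, 0, 1, 2, 3, 4.
For k >= max(S) = 9, G(k) is determined by the previous 9 values G(k-9)..G(k-1); a window of 9 consecutive values has recurred shifted by 11, so by induction G(k + 11) = G(k) for all k >= 0: the sequence is periodic from the start with period 11.
One period: G(0..10) = 0, 1, 2, 3, 0, 1, 2, 3, 4, 5, 6.
74 mod 11 = 8, so G(74) = G(8) = 4.

4


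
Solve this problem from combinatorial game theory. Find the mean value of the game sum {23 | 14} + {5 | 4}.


G1 = {23 | 14}, G2 = {5 | 4}
Each is a switch {a | b} with numbers a > b; its mean value is (a + b)/2, and mean value is additive over game sums: m(G1 + G2) = m(G1) + m(G2).
Mean of G1 = (23 + (14))/2 = 37/2 = 37/2
Mean of G2 = (5 + (4))/2 = 9/2 = 9/2
Mean of G1 + G2 = 37/2 + 9/2 = 23

23


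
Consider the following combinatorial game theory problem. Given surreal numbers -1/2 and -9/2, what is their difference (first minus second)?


x = -1/2, y = -9/2
Converting to common denominator: 2
x = -1/2, y = -9/2
x - y = -1/2 - -9/2 = 4

4


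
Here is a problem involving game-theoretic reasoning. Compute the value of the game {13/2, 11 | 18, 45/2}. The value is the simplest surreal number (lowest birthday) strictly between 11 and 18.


Left options: {13/2, 11}, max = 11
Right options: {18, 45/2}, min = 18
All options are numbers and max(Left) < min(Right), so by the simplicity theorem the value is the simplest (earliest-born) number strictly between 11 and 18.
Integers 12 through 17 all lie strictly between 11 and 18.
Among integers, the simplest (lowest birthday = smallest |n|; 0 is born on day 0, +-n on day n) is 12.
No non-integer in the interval can be simpler: if x is a non-integer in the interval, then floor(x) or ceil(x) also lies in the interval (the interval contains an integer), and both are proper prefixes of x's sign expansion, i.e. born earlier. So the game value is 12.
Game value = 12

12


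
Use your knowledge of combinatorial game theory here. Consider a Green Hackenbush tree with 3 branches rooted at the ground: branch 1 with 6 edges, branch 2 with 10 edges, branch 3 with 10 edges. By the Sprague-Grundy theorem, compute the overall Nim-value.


The tree has 3 branches from the ground vertex.
In Green Hackenbush, the Nim-value of a simple path of length k is k.
Branch 1: length 6, Nim-value = 6
Branch 2: length 10, Nim-value = 10
Branch 3: length 10, Nim-value = 10
Total Nim-value = XOR of all branch values:
0 XOR 6 = 6
6 XOR 10 = 12
12 XOR 10 = 6
Nim-value of the tree = 6

6


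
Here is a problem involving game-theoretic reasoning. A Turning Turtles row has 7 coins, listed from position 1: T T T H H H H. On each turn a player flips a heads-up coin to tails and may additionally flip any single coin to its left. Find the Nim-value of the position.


Coins: T T T H H H H
Key fact: a single head at position k behaves exactly like a Nim heap of size k (turning it to T and optionally flipping a coin at j < k corresponds to moving the heap from k to j, or to 0), and heads combine as a disjunctive sum (two heads at the same place would cancel, matching j XOR j = 0). So the Nim-value is the XOR of the 1-indexed positions of the heads.
Face-up positions (1-indexed): [4, 5, 6, 7]
XOR 0 with 4: 0 XOR 4 = 4
XOR 4 with 5: 4 XOR 5 = 1
XOR 1 with 6: 1 XOR 6 = 7
XOR 7 with 7: 7 XOR 7 = 0
Nim-value = 0

0


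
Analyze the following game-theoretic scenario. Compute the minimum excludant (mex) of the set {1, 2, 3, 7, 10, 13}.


Set = {1, 2, 3, 7, 10, 13}
0 is NOT in the set. This is the mex.
mex = 0

0


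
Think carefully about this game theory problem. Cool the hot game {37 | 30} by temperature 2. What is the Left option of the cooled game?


Original game: {37 | 30} (a switch {a | b} with a > b).
Cooling by t (for t below the temperature (a - b)/2 = 7/2) taxes each move by t: {a | b} cooled by t is {a - t | b + t}.
Cooling amount: t = 2
Cooled Left option: 37 - 2 = 35
Cooled Right option: 30 + 2 = 32
Cooled game: {35 | 32}
Left option = 35

35


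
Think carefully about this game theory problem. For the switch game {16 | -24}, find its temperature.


The game is {16 | -24}, a switch {a | b} with numbers a > b.
Cooling {a | b} by t gives {a - t | b + t}, which stops being hot when a - t = b + t, i.e. at t = (a - b)/2. So the temperature of a switch is (a - b)/2.
Temperature = (Left option - Right option) / 2
= (16 - (-24)) / 2
= 40 / 2
= 20

20


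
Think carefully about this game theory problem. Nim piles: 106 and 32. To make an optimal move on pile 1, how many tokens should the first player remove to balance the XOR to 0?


Piles: 106 and 32
Current XOR: 106 XOR 32 = 74 (non-zero, so this is an N-position).
To make the XOR zero, we need to find a move that balances the piles.
For pile 1 (size 106): target = 106 XOR 74 = 32
We reduce pile 1 from 106 to 32.
Tokens removed: 106 - 32 = 74
Verification: 32 XOR 32 = 0

74


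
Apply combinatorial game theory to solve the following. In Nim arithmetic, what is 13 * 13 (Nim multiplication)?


Nim multiplication is bilinear over XOR: (u XOR v) * w = (u*w) XOR (v*w).
So we split each operand into its bit components and XOR the pairwise Nim products.
13 = 1 + 4 + 8 (as XOR of powers of 2).
13 = 1 + 4 + 8 (as XOR of powers of 2).
Using the standard Nim-product table on single bits:
  2*2 = 3,   2*4 = 8,   2*8 = 12,
  4*4 = 6,   4*8 = 11,  8*8 = 13,
and  1*x = x (identity), k*l = l*k (commutative).
Pairwise Nim products:
  1 * 1 = 1
  1 * 4 = 4
  1 * 8 = 8
  4 * 1 = 4
  4 * 4 = 6
  4 * 8 = 11
  8 * 1 = 8
  8 * 4 = 11
  8 * 8 = 13
XOR them: 1 XOR 4 XOR 8 XOR 4 XOR 6 XOR 11 XOR 8 XOR 11 XOR 13 = 10.
Result: 13 * 13 = 10 (in Nim).

10


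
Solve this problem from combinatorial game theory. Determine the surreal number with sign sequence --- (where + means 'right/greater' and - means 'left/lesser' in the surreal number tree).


Sign expansion: ---
Rule: track bounds (lo, hi), initially (-inf, +inf). On '+', the current value becomes lo and we move to the simplest number in (value, hi): value + 1 if hi = +inf, otherwise the midpoint (value + hi)/2. On '-', the current value becomes hi and we move to value - 1 if lo = -inf, otherwise the midpoint (lo + value)/2.
Start at 0.
Step 1: sign = -, move left. Bounds: (-inf, 0). Value = -1
Step 2: sign = -, move left. Bounds: (-inf, -1). Value = -2
Step 3: sign = -, move left. Bounds: (-inf, -2). Value = -3
The surreal number with sign expansion --- is -3.

-3


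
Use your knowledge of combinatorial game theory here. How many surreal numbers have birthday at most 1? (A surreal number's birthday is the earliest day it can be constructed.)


Day 0: {|} = 0 is born. Count = 1.
Day n: the number of surreal numbers born by day n is 2^(n+1) - 1.
By day 0: 2^1 - 1 = 1
By day 1: 2^2 - 1 = 3
By day 1: 3 surreal numbers.

3


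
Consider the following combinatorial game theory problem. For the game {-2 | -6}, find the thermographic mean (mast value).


Game = {-2 | -6}, a switch {a | b} with numbers a > b.
Its thermograph has left wall a - t and right wall b + t, which meet at t = (a - b)/2, where both equal (a + b)/2. So the mast (mean value) is at (a + b)/2.
Mean = (-2 + (-6))/2 = -8/2 = -4

-4


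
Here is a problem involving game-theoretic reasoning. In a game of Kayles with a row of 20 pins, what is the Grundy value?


Kayles: a move removes 1 or 2 adjacent pins from a contiguous row.
Removing pins from a row of k leaves two independent rows (a, b) with a + b = k - 1 (one pin) or a + b = k - 2 (two pins); an end removal gives a = 0.
By Sprague-Grundy, G(k) = mex{ G(a) XOR G(b) } over all these splits. G(0) = 0.
G(1): splits (0,0):0^0=0 -> mex({0}) = 1
G(2): splits (0,1):0^1=1 (0,0):0^0=0 -> mex({0, 1}) = 2
G(3): splits (0,2):0^2=2 (1,1):1^1=0 (0,1):0^1=1 -> mex({0, 1, 2}) = 3
G(4): splits (0,3):0^3=3 (1,2):1^2=3 (0,2):0^2=2 (1,1):1^1=0 -> mex({0, 2, 3}) = 1
G(5): splits (0,4):0^1=1 (1,3):1^3=2 (2,2):2^2=0 (0,3):0^3=3 (1,2):1^2=3 -> mex({0, 1, 2, 3}) = 4
G(6) = mex({0, 1, 2, 4}) = 3
G(7) = mex({0, 1, 3, 4, 5}) = 2
G(8) = mex({0, 2, 3, 5, 6}) = 1
G(9) = mex({0, 1, 2, 3, 6, 7}) = 4
G(10) = mex({0, 1, 3, 4, 5, 7}) = 2
G(11) = mex({0, 1, 2, 3, 4, 5}) = 6
G(12) = mex({0, 1, 2, 3, 5, 6, 7}) = 4
G(13) = mex({0, 2, 3, 4, 6, 7}) = 1
G(14) = mex({0, 1, 4, 5, 6, 7}) = 2
G(15) = mex({0, 1, 2, 3, 4, 5, 6}) = 7
G(16) = mex({0, 2, 3, 5, 6, 7}) = 1
G(17) = mex({0, 1, 2, 3, 5, 6, 7}) = 4
G(18) = mex({0, 1, 2, 4, 5, 6}) = 3
G(19) = mex({0, 1, 3, 4, 5, 7}) = 2
G(20) = mex({0, 2, 3, 4, 5, 6, 7}) = 1
Therefore G(20) = 1.

1


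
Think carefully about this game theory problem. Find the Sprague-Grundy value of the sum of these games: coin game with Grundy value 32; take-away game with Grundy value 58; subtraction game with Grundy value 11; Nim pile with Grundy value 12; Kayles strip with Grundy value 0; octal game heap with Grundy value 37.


By the Sprague-Grundy theorem, the Grundy value of a sum of games is the XOR of individual Grundy values.
coin game: Grundy value = 32. Running XOR: 0 XOR 32 = 32
take-away game: Grundy value = 58. Running XOR: 32 XOR 58 = 26
subtraction game: Grundy value = 11. Running XOR: 26 XOR 11 = 17
Nim pile: Grundy value = 12. Running XOR: 17 XOR 12 = 29
Kayles strip: Grundy value = 0. Running XOR: 29 XOR 0 = 29
octal game heap: Grundy value = 37. Running XOR: 29 XOR 37 = 56
The combined Grundy value is 56.

56


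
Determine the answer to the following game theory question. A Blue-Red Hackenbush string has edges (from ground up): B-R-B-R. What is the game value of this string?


Edges (from ground): B-R-B-R
By Berlekamp's sign-expansion rule, a Blue-Red Hackenbush stalk has the value of the surreal number whose sign sequence is the edge sequence with B -> + and R -> -.
Sign sequence: +-+-
Trace the sign expansion in the surreal number tree, starting from 0:
Edge 1: B (sign +) -> bounds (0, +inf), value = 1
Edge 2: R (sign -) -> bounds (0, 1), value = 1/2
Edge 3: B (sign +) -> bounds (1/2, 1), value = 3/4
Edge 4: R (sign -) -> bounds (1/2, 3/4), value = 5/8
Game value = 5/8

5/8


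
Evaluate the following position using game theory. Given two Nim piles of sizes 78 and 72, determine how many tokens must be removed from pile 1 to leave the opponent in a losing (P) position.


Piles: 78 and 72
Current XOR: 78 XOR 72 = 6 (non-zero, so this is an N-position).
To make the XOR zero, we need to find a move that balances the piles.
For pile 1 (size 78): target = 78 XOR 6 = 72
We reduce pile 1 from 78 to 72.
Tokens removed: 78 - 72 = 6
Verification: 72 XOR 72 = 0

6


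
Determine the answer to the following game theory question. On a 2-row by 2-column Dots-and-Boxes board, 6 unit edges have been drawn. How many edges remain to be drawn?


Grid: 2 x 2 boxes, i.e. 3 rows and 3 columns of dots.
Horizontal edges: (rows + 1) * cols = 3 * 2 = 6
Vertical edges: rows * (cols + 1) = 2 * 3 = 6
Total edges: 6 + 6 = 12
Edges drawn: 6
Remaining: 12 - 6 = 6

6


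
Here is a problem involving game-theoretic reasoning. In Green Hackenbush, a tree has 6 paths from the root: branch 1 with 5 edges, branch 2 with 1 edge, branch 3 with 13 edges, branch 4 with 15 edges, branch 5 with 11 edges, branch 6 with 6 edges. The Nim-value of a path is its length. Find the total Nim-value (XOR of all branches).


The tree has 6 branches from the ground vertex.
In Green Hackenbush, the Nim-value of a simple path of length k is k.
Branch 1: length 5, Nim-value = 5
Branch 2: length 1, Nim-value = 1
Branch 3: length 13, Nim-value = 13
Branch 4: length 15, Nim-value = 15
Branch 5: length 11, Nim-value = 11
Branch 6: length 6, Nim-value = 6
Total Nim-value = XOR of all branch values:
0 XOR 5 = 5
5 XOR 1 = 4
4 XOR 13 = 9
9 XOR 15 = 6
6 XOR 11 = 13
13 XOR 6 = 11
Nim-value of the tree = 11

11


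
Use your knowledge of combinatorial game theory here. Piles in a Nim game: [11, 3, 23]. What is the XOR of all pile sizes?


We need the XOR (exclusive or) of all pile sizes.
After XOR-ing pile 1 (size 11): 0 XOR 11 = 11
After XOR-ing pile 2 (size 3): 11 XOR 3 = 8
After XOR-ing pile 3 (size 23): 8 XOR 23 = 31
The Nim-value of this position is 31.

31


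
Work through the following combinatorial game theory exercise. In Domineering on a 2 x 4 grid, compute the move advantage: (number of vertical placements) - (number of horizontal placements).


Board is 2 x 4 (rows x cols).
Left (vertical) placements: (rows-1) * cols = 1 * 4 = 4
Right (horizontal) placements: rows * (cols-1) = 2 * 3 = 6
Advantage = Left - Right = 4 - 6 = -2

-2


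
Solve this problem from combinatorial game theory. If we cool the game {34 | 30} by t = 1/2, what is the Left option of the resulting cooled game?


Original game: {34 | 30} (a switch {a | b} with a > b).
Cooling by t (for t below the temperature (a - b)/2 = 2) taxes each move by t: {a | b} cooled by t is {a - t | b + t}.
Cooling amount: t = 1/2
Cooled Left option: 34 - 1/2 = 67/2
Cooled Right option: 30 + 1/2 = 61/2
Cooled game: {67/2 | 61/2}
Left option = 67/2

67/2


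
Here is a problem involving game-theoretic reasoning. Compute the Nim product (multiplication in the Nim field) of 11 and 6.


Nim multiplication is bilinear over XOR: (u XOR v) * w = (u*w) XOR (v*w).
So we split each operand into its bit components and XOR the pairwise Nim products.
11 = 1 + 2 + 8 (as XOR of powers of 2).
6 = 2 + 4 (as XOR of powers of 2).
Using the standard Nim-product table on single bits:
  2*2 = 3,   2*4 = 8,   2*8 = 12,
  4*4 = 6,   4*8 = 11,  8*8 = 13,
and  1*x = x (identity), k*l = l*k (commutative).
Pairwise Nim products:
  1 * 2 = 2
  1 * 4 = 4
  2 * 2 = 3
  2 * 4 = 8
  8 * 2 = 12
  8 * 4 = 11
XOR them: 2 XOR 4 XOR 3 XOR 8 XOR 12 XOR 11 = 10.
Result: 11 * 6 = 10 (in Nim).

10


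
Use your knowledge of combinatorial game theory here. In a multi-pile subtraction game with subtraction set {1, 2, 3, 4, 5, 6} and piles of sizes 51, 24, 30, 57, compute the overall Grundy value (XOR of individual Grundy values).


Subtraction set: {1, 2, 3, 4, 5, 6}
For this subtraction set, G(n) = n mod 7 (period = max + 1 = 7).
Pile 1 (size 51): G(51) = 51 mod 7 = 2
Pile 2 (size 24): G(24) = 24 mod 7 = 3
Pile 3 (size 30): G(30) = 30 mod 7 = 2
Pile 4 (size 57): G(57) = 57 mod 7 = 1
Total Grundy value = XOR of all: 2 XOR 3 XOR 2 XOR 1 = 2

2


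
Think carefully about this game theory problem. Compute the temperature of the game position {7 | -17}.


The game is {7 | -17}, a switch {a | b} with numbers a > b.
Cooling {a | b} by t gives {a - t | b + t}, which stops being hot when a - t = b + t, i.e. at t = (a - b)/2. So the temperature of a switch is (a - b)/2.
Temperature = (Left option - Right option) / 2
= (7 - (-17)) / 2
= 24 / 2
= 12

12


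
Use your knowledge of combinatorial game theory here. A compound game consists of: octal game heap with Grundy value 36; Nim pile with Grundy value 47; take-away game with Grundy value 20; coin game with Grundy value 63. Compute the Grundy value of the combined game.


By the Sprague-Grundy theorem, the Grundy value of a sum of games is the XOR of individual Grundy values.
octal game heap: Grundy value = 36. Running XOR: 0 XOR 36 = 36
Nim pile: Grundy value = 47. Running XOR: 36 XOR 47 = 11
take-away game: Grundy value = 20. Running XOR: 11 XOR 20 = 31
coin game: Grundy value = 63. Running XOR: 31 XOR 63 = 32
The combined Grundy value is 32.

32


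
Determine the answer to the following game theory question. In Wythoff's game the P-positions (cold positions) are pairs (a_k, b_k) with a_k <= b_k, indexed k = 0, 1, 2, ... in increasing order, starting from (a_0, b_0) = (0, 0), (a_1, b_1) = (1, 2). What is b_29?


By Wythoff's theorem, a_k = floor(k * phi) and b_k = floor(k * phi^2) = a_k + k, where phi = (1 + sqrt(5))/2 is the golden ratio.
phi = (1 + sqrt(5))/2 = 1.618034
phi^2 = phi + 1 = 2.618034
k = 29
k * phi^2 = 29 * 2.618034 = 75.922986
b_29 = floor(k * phi^2) = 75 (check: a_29 + k = 46 + 29 = 75)

75


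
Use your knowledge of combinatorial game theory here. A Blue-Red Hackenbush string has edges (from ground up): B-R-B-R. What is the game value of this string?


Edges (from ground): B-R-B-R
By Berlekamp's sign-expansion rule, a Blue-Red Hackenbush stalk has the value of the surreal number whose sign sequence is the edge sequence with B -> + and R -> -.
Sign sequence: +-+-
Trace the sign expansion in the surreal number tree, starting from 0:
Edge 1: B (sign +) -> bounds (0, +inf), value = 1
Edge 2: R (sign -) -> bounds (0, 1), value = 1/2
Edge 3: B (sign +) -> bounds (1/2, 1), value = 3/4
Edge 4: R (sign -) -> bounds (1/2, 3/4), value = 5/8
Game value = 5/8

5/8


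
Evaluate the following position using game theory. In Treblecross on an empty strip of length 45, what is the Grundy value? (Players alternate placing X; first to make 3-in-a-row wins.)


Treblecross: place X on empty cells; 3-in-a-row wins.
Playing within two cells of an existing X lets the opponent win at once, so sensible play treats the cells i-2..i+2 around each X as dead. The player left with no safe cell loses, so this is a normal-play take-away game on strips of safe cells.
Placing X at cell i (0-indexed) of a strip of k safe cells leaves independent strips of sizes max(0, i-2) and max(0, k-i-3). Hence G(k) = mex{ G(max(0,i-2)) XOR G(max(0,k-i-3)) : 0 <= i < k }, with G(0) = 0.
G(1): splits (0,0):0^0=0 -> mex({0}) = 1
G(2): splits (0,0):0^0=0 -> mex({0}) = 1
G(3): splits (0,0):0^0=0 -> mex({0}) = 1
G(4): splits (0,1):0^1=1 (0,0):0^0=0 -> mex({0, 1}) = 2
G(5): splits (0,2):0^1=1 (0,1):0^1=1 (0,0):0^0=0 -> mex({0, 1}) = 2
G(6) = mex({1}) = 0
G(7) = mex({0, 1, 2}) = 3
G(8) = mex({0, 1, 2}) = 3
G(9) = mex({0, 2}) = 1
G(10) = mex({0, 2, 3}) = 1
G(11) = mex({0, 3}) = 1
G(12) = mex({1, 3}) = 0
G(13) = mex({0, 1, 2, 3}) = 4
G(14) = mex({0, 1, 2}) = 3
G(15) = mex({0, 1, 2}) = 3
G(16) = mex({0, 1, 2, 4}) = 3
G(17) = mex({0, 1, 3, 4}) = 2
G(18) = mex({0, 1, 3, 4}) = 2
G(19) = mex({0, 1, 3, 5}) = 2
G(20) = mex({0, 1, 2, 3, 5}) = 4
G(21) = mex({0, 1, 2, 3, 5}) = 4
G(22) = mex({1, 2, 6}) = 0
G(23) = mex({0, 1, 2, 3, 4, 6}) = 5
G(24) = mex({0, 1, 2, 3, 4}) = 5
G(25) = mex({0, 1, 3, 4, 7}) = 2
G(26) = mex({0, 1, 3, 4, 5, 7}) = 2
G(27) = mex({0, 1, 3, 5}) = 2
G(28) = mex({0, 1, 2, 5}) = 3
G(29) = mex({0, 1, 2, 4, 5, 6}) = 3
G(30) = mex({1, 2, 4, 6}) = 0
G(31) = mex({0, 1, 2, 3, 4, 6}) = 5
G(32) = mex({1, 2, 3, 4, 7}) = 0
G(33) = mex({0, 3, 7}) = 1
G(34) = mex({0, 2, 3, 5, 7}) = 1
G(35) = mex({0, 2, 3, 5, 6}) = 1
G(36) = mex({0, 1, 2, 5, 6}) = 3
G(37) = mex({0, 1, 2, 4, 5, 6}) = 3
G(38) = mex({0, 1, 2, 4}) = 3
G(39) = mex({0, 1, 2, 3, 4, 7}) = 5
G(40) = mex({0, 1, 2, 3, 4, 5, 7}) = 6
G(41) = mex({0, 1, 2, 3, 5, 7}) = 4
G(42) = mex({0, 1, 2, 3, 5, 6, 7}) = 4
G(43) = mex({0, 2, 3, 5, 6}) = 1
G(44) = mex({1, 2, 3, 4, 5, 6}) = 0
G(45) = mex({0, 1, 2, 3, 4, 6, 7}) = 5
Therefore G(45) = 5.

5
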